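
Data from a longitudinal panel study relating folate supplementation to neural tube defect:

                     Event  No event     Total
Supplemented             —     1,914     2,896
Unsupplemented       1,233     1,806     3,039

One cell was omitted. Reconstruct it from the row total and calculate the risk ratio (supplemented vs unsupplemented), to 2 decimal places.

0.84

The missing cell is in the exposed row: 2896 − 1914 = 982.
So a = 982, b = 1914, c = 1233, d = 1806.
RR = [a/(a+b)] / [c/(c+d)] = (982/2896) / (1233/3039) = 0.33909/0.40573 = 0.83576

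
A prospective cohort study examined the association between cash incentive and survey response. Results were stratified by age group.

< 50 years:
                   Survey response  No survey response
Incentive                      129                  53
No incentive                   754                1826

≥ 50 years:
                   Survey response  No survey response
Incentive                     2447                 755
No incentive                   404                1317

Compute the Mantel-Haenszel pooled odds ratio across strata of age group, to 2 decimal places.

9.68

OR_MH = Σ(aᵢdᵢ/nᵢ) / Σ(bᵢcᵢ/nᵢ), where nᵢ is the stratum total.
Stratum 1 (< 50 years): n = 2762; a·d/n = 129·1826/2762 = 85.2839; b·c/n = 53·754/2762 = 14.4685
Stratum 2 (≥ 50 years): n = 4923; a·d/n = 2447·1317/4923 = 654.6210; b·c/n = 755·404/4923 = 61.9582
OR_MH = (85.2839 + 654.6210) / (14.4685 + 61.9582) = 739.9048 / 76.4267 = 9.68124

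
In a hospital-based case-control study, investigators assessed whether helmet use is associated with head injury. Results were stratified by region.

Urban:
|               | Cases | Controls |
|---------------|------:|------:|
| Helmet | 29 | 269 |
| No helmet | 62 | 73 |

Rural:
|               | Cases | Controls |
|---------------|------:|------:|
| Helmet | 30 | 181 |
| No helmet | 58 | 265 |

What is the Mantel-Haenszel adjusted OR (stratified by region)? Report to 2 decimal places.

OR_MH = Σ(aᵢdᵢ/nᵢ) / Σ(bᵢcᵢ/nᵢ), where nᵢ is the stratum total.
Stratum 1 (Urban): n = 433; a·d/n = 29·73/433 = 4.8891; b·c/n = 269·62/433 = 38.5173
Stratum 2 (Rural): n = 534; a·d/n = 30·265/534 = 14.8876; b·c/n = 181·58/534 = 19.6592
OR_MH = (4.8891 + 14.8876) / (38.5173 + 19.6592) = 19.7768 / 58.1765 = 0.33994

0.34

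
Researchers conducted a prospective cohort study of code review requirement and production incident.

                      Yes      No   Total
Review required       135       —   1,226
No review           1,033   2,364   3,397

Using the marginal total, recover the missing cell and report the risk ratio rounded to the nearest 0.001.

0.362

The missing cell is in the exposed row: 1226 − 135 = 1091.
So a = 135, b = 1091, c = 1033, d = 2364.
RR = [a/(a+b)] / [c/(c+d)] = (135/1226) / (1033/3397) = 0.11011/0.30409 = 0.36211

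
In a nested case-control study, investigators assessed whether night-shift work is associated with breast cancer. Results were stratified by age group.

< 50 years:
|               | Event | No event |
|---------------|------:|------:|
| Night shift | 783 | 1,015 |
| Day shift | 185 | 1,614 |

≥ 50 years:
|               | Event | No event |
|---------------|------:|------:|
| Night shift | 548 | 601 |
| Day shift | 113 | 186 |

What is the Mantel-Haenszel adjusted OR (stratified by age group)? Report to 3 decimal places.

OR_MH = Σ(aᵢdᵢ/nᵢ) / Σ(bᵢcᵢ/nᵢ), where nᵢ is the stratum total.
Stratum 1 (< 50 years): n = 3597; a·d/n = 783·1614/3597 = 351.3378; b·c/n = 1015·185/3597 = 52.2032
Stratum 2 (≥ 50 years): n = 1448; a·d/n = 548·186/1448 = 70.3923; b·c/n = 601·113/1448 = 46.9012
OR_MH = (351.3378 + 70.3923) / (52.2032 + 46.9012) = 421.7300 / 99.1045 = 4.25541

4.255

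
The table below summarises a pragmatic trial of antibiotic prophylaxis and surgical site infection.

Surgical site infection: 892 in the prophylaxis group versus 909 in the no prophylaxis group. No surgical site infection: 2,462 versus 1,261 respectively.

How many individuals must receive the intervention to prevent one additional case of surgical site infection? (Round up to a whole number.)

Risk in treated group = 892/3354 = 0.26595; risk in control = 909/2170 = 0.41889.
Absolute risk reduction = 0.41889 − 0.26595 = 0.15294
NNT = 1 / ARR = 1 / 0.15294 = 6.538 → round up → 7

7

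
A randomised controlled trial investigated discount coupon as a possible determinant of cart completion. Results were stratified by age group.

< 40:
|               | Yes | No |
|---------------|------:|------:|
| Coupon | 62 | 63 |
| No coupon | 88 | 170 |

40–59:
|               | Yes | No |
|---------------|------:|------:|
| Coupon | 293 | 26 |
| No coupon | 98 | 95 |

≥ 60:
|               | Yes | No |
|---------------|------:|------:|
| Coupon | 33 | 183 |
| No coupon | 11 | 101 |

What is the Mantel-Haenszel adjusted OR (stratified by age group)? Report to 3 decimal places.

OR_MH = Σ(aᵢdᵢ/nᵢ) / Σ(bᵢcᵢ/nᵢ), where nᵢ is the stratum total.
Stratum 1 (< 40): n = 383; a·d/n = 62·170/383 = 27.5196; b·c/n = 63·88/383 = 14.4752
Stratum 2 (40–59): n = 512; a·d/n = 293·95/512 = 54.3652; b·c/n = 26·98/512 = 4.9766
Stratum 3 (≥ 60): n = 328; a·d/n = 33·101/328 = 10.1616; b·c/n = 183·11/328 = 6.1372
OR_MH = (27.5196 + 54.3652 + 10.1616) / (14.4752 + 4.9766 + 6.1372) = 92.0464 / 25.5890 = 3.59711

3.597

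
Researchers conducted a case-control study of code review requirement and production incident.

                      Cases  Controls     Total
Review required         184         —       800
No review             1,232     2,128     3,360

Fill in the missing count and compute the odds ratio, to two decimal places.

0.52

The missing cell is in the exposed row: 800 − 184 = 616.
So a = 184, b = 616, c = 1232, d = 2128.
OR = (a·d)/(b·c) = (184 × 2128) / (616 × 1232) = 391552 / 758912 = 0.51594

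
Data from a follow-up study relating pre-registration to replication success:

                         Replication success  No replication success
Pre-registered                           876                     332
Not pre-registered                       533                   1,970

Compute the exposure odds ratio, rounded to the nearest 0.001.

9.752

Cells: a = 876, b = 332, c = 533, d = 1970.
OR = (a·d)/(b·c) = (876 × 1970) / (332 × 533) = 1725720 / 176956 = 9.75225
The odds of replication success are about 9.75 times as high in the pre-registered group.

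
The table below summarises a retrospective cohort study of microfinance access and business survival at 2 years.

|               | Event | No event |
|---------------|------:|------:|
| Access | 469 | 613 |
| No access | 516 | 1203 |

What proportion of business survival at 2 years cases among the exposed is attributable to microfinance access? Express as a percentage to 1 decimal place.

30.7

Cells: a = 469, b = 613, c = 516, d = 1203.
Risk in exposed = 469/1082 = 0.43346; risk in unexposed = 516/1719 = 0.30017.
RR = 0.43346/0.30017 = 1.44402
AR% = (RR − 1)/RR × 100 = (1.44402 − 1)/1.44402 × 100 = 30.7487%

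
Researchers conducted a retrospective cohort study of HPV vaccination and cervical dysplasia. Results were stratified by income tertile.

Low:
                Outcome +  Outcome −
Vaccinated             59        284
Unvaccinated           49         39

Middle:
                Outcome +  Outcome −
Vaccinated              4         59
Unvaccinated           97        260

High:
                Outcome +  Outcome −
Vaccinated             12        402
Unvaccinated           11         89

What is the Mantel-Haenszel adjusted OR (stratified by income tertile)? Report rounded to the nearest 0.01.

OR_MH = Σ(aᵢdᵢ/nᵢ) / Σ(bᵢcᵢ/nᵢ), where nᵢ is the stratum total.
Stratum 1 (Low): n = 431; a·d/n = 59·39/431 = 5.3387; b·c/n = 284·49/431 = 32.2877
Stratum 2 (Middle): n = 420; a·d/n = 4·260/420 = 2.4762; b·c/n = 59·97/420 = 13.6262
Stratum 3 (High): n = 514; a·d/n = 12·89/514 = 2.0778; b·c/n = 402·11/514 = 8.6031
OR_MH = (5.3387 + 2.4762 + 2.0778) / (32.2877 + 13.6262 + 8.6031) = 9.8928 / 54.5170 = 0.18146

0.18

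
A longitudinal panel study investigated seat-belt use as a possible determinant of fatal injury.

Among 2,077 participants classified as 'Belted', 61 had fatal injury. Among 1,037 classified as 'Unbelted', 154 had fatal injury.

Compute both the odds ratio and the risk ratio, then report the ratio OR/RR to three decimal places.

0.877

From the description: a = 61, b = 2016, c = 154, d = 883.
OR = (61·883)/(2016·154) = 53863/310464 = 0.17349
Risk in exposed = 61/2077 = 0.02937; risk in unexposed = 154/1037 = 0.14851; RR = 0.19777
OR/RR = 0.17349 / 0.19777 = 0.87726
The outcome is not rare, so the OR lies further from 1 than the RR.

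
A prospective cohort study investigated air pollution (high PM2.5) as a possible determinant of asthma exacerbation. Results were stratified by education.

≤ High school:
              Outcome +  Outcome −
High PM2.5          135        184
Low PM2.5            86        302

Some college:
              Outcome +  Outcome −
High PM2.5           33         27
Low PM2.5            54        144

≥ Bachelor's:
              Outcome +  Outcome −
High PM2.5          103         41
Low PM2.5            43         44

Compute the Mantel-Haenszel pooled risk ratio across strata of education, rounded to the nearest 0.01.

RR_MH = Σ(aᵢ·n₀ᵢ/nᵢ) / Σ(cᵢ·n₁ᵢ/nᵢ), with n₁ᵢ = aᵢ+bᵢ (exposed), n₀ᵢ = cᵢ+dᵢ (unexposed), nᵢ = n₁ᵢ+n₀ᵢ.
Stratum 1 (≤ High school): n₁ = 319, n₀ = 388, n = 707; a·n₀/n = 135·388/707 = 74.0877; c·n₁/n = 86·319/707 = 38.8034
Stratum 2 (Some college): n₁ = 60, n₀ = 198, n = 258; a·n₀/n = 33·198/258 = 25.3256; c·n₁/n = 54·60/258 = 12.5581
Stratum 3 (≥ Bachelor's): n₁ = 144, n₀ = 87, n = 231; a·n₀/n = 103·87/231 = 38.7922; c·n₁/n = 43·144/231 = 26.8052
RR_MH = (74.0877 + 25.3256 + 38.7922) / (38.8034 + 12.5581 + 26.8052) = 138.2055 / 78.1667 = 1.76809

1.77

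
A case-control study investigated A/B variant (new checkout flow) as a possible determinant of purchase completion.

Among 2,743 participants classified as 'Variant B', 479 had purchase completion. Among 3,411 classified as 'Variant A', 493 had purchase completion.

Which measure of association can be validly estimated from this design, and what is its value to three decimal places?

1.252

From the description: a = 479, b = 2264, c = 493, d = 2918.
This is a case-control study: participants were sampled on outcome status, so risks in the source population cannot be estimated directly — relative risk is not valid here. The odds ratio is the appropriate measure.
OR = (a·d)/(b·c) = (479 × 2918) / (2264 × 493) = 1397722 / 1116152 = 1.25227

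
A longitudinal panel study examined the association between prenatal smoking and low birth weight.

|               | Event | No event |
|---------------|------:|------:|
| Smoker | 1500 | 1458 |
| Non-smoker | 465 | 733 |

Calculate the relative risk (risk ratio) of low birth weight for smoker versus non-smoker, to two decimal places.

1.31

Cells: a = 1500, b = 1458, c = 465, d = 733.
Risk in exposed = 1500/2958 = 0.50710; risk in unexposed = 465/1198 = 0.38815.
RR = 0.50710 / 0.38815 = 1.30646
The risk among the exposed is 1.31 times that among the unexposed.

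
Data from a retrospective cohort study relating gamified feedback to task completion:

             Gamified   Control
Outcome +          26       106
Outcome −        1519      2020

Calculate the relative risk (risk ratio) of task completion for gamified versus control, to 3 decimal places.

0.338

Reading the table with exposure as columns: a = 26 (Gamified, case), b = 1519 (Gamified, non-case), c = 106 (Control, case), d = 2020.
Risk in exposed = 26/1545 = 0.01683; risk in unexposed = 106/2126 = 0.04986.
RR = 0.01683 / 0.04986 = 0.33752
The risk is 66% lower among the exposed than among the unexposed.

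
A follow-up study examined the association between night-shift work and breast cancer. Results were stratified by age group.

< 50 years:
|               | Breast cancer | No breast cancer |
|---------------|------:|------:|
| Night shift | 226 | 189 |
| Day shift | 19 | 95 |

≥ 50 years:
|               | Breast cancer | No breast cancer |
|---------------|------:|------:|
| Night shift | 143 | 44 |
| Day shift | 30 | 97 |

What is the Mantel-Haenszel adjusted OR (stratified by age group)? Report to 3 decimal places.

7.711

OR_MH = Σ(aᵢdᵢ/nᵢ) / Σ(bᵢcᵢ/nᵢ), where nᵢ is the stratum total.
Stratum 1 (< 50 years): n = 529; a·d/n = 226·95/529 = 40.5860; b·c/n = 189·19/529 = 6.7883
Stratum 2 (≥ 50 years): n = 314; a·d/n = 143·97/314 = 44.1752; b·c/n = 44·30/314 = 4.2038
OR_MH = (40.5860 + 44.1752) / (6.7883 + 4.2038) = 84.7612 / 10.9921 = 7.71110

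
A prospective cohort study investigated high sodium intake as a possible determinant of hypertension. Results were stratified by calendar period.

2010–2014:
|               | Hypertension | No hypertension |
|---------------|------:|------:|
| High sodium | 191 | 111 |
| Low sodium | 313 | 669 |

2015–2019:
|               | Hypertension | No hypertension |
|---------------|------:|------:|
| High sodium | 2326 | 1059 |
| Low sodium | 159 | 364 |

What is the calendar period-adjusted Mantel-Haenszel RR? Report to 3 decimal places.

2.164

RR_MH = Σ(aᵢ·n₀ᵢ/nᵢ) / Σ(cᵢ·n₁ᵢ/nᵢ), with n₁ᵢ = aᵢ+bᵢ (exposed), n₀ᵢ = cᵢ+dᵢ (unexposed), nᵢ = n₁ᵢ+n₀ᵢ.
Stratum 1 (2010–2014): n₁ = 302, n₀ = 982, n = 1284; a·n₀/n = 191·982/1284 = 146.0763; c·n₁/n = 313·302/1284 = 73.6184
Stratum 2 (2015–2019): n₁ = 3385, n₀ = 523, n = 3908; a·n₀/n = 2326·523/3908 = 311.2840; c·n₁/n = 159·3385/3908 = 137.7213
RR_MH = (146.0763 + 311.2840) / (73.6184 + 137.7213) = 457.3604 / 211.3397 = 2.16410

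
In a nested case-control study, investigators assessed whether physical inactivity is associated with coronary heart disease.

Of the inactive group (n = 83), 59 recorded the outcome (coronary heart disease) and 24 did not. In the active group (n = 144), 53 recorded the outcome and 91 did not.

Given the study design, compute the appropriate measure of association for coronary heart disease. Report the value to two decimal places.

4.22

From the description: a = 59, b = 24, c = 53, d = 91.
This is a nested case-control study: participants were sampled on outcome status, so risks in the source population cannot be estimated directly — relative risk is not valid here. The odds ratio is the appropriate measure.
OR = (a·d)/(b·c) = (59 × 91) / (24 × 53) = 5369 / 1272 = 4.22091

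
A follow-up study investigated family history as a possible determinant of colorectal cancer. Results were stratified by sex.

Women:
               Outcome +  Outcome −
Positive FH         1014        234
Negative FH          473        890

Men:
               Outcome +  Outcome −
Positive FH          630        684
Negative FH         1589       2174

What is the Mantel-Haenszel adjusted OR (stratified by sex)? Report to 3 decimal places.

2.400

OR_MH = Σ(aᵢdᵢ/nᵢ) / Σ(bᵢcᵢ/nᵢ), where nᵢ is the stratum total.
Stratum 1 (Women): n = 2611; a·d/n = 1014·890/2611 = 345.6377; b·c/n = 234·473/2611 = 42.3907
Stratum 2 (Men): n = 5077; a·d/n = 630·2174/5077 = 269.7695; b·c/n = 684·1589/5077 = 214.0784
OR_MH = (345.6377 + 269.7695) / (42.3907 + 214.0784) = 615.4072 / 256.4690 = 2.39954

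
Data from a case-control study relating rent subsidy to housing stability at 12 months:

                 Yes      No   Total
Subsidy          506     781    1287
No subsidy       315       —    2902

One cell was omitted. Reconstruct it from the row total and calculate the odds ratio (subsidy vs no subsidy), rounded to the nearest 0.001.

5.321

The missing cell is in the unexposed row: 2902 − 315 = 2587.
So a = 506, b = 781, c = 315, d = 2587.
OR = (a·d)/(b·c) = (506 × 2587) / (781 × 315) = 1309022 / 246015 = 5.32090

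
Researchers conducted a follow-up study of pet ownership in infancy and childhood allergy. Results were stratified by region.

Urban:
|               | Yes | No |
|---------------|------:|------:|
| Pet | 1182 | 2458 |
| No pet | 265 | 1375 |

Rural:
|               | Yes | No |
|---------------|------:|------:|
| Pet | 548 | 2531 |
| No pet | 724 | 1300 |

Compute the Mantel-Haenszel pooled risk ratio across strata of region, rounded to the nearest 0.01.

RR_MH = Σ(aᵢ·n₀ᵢ/nᵢ) / Σ(cᵢ·n₁ᵢ/nᵢ), with n₁ᵢ = aᵢ+bᵢ (exposed), n₀ᵢ = cᵢ+dᵢ (unexposed), nᵢ = n₁ᵢ+n₀ᵢ.
Stratum 1 (Urban): n₁ = 3640, n₀ = 1640, n = 5280; a·n₀/n = 1182·1640/5280 = 367.1364; c·n₁/n = 265·3640/5280 = 182.6894
Stratum 2 (Rural): n₁ = 3079, n₀ = 2024, n = 5103; a·n₀/n = 548·2024/5103 = 217.3529; c·n₁/n = 724·3079/5103 = 436.8403
RR_MH = (367.1364 + 217.3529) / (182.6894 + 436.8403) = 584.4893 / 619.5297 = 0.94344

0.94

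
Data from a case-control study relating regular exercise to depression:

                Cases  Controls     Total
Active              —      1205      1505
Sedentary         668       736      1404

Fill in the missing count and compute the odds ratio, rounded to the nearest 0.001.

0.274

The missing cell is in the exposed row: 1505 − 1205 = 300.
So a = 300, b = 1205, c = 668, d = 736.
OR = (a·d)/(b·c) = (300 × 736) / (1205 × 668) = 220800 / 804940 = 0.27431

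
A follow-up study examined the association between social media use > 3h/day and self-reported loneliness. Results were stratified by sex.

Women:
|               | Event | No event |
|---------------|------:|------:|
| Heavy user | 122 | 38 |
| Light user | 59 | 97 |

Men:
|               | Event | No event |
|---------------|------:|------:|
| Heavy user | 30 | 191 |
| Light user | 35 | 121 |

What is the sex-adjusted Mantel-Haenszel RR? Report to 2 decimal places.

RR_MH = Σ(aᵢ·n₀ᵢ/nᵢ) / Σ(cᵢ·n₁ᵢ/nᵢ), with n₁ᵢ = aᵢ+bᵢ (exposed), n₀ᵢ = cᵢ+dᵢ (unexposed), nᵢ = n₁ᵢ+n₀ᵢ.
Stratum 1 (Women): n₁ = 160, n₀ = 156, n = 316; a·n₀/n = 122·156/316 = 60.2278; c·n₁/n = 59·160/316 = 29.8734
Stratum 2 (Men): n₁ = 221, n₀ = 156, n = 377; a·n₀/n = 30·156/377 = 12.4138; c·n₁/n = 35·221/377 = 20.5172
RR_MH = (60.2278 + 12.4138) / (29.8734 + 20.5172) = 72.6416 / 50.3907 = 1.44157

1.44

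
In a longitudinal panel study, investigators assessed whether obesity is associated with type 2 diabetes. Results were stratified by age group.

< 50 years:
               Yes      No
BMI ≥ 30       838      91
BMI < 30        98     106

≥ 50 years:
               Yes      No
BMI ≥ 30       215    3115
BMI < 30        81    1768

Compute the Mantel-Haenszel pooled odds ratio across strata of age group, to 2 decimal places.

OR_MH = Σ(aᵢdᵢ/nᵢ) / Σ(bᵢcᵢ/nᵢ), where nᵢ is the stratum total.
Stratum 1 (< 50 years): n = 1133; a·d/n = 838·106/1133 = 78.4007; b·c/n = 91·98/1133 = 7.8711
Stratum 2 (≥ 50 years): n = 5179; a·d/n = 215·1768/5179 = 73.3964; b·c/n = 3115·81/5179 = 48.7189
OR_MH = (78.4007 + 73.3964) / (7.8711 + 48.7189) = 151.7971 / 56.5900 = 2.68240

2.68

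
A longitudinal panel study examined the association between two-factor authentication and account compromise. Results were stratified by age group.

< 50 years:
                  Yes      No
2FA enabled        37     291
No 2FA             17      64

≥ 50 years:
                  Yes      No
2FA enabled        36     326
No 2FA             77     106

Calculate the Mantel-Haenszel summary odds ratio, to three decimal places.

0.220

OR_MH = Σ(aᵢdᵢ/nᵢ) / Σ(bᵢcᵢ/nᵢ), where nᵢ is the stratum total.
Stratum 1 (< 50 years): n = 409; a·d/n = 37·64/409 = 5.7897; b·c/n = 291·17/409 = 12.0954
Stratum 2 (≥ 50 years): n = 545; a·d/n = 36·106/545 = 7.0018; b·c/n = 326·77/545 = 46.0587
OR_MH = (5.7897 + 7.0018) / (12.0954 + 46.0587) = 12.7916 / 58.1541 = 0.21996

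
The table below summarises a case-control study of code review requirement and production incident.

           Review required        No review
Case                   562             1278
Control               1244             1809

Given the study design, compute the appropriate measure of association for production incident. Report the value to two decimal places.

Reading the table with exposure as columns: a = 562 (Review required, case), b = 1244 (Review required, non-case), c = 1278 (No review, case), d = 1809.
This is a case-control study: participants were sampled on outcome status, so risks in the source population cannot be estimated directly — relative risk is not valid here. The odds ratio is the appropriate measure.
OR = (a·d)/(b·c) = (562 × 1809) / (1244 × 1278) = 1016658 / 1589832 = 0.63948

0.64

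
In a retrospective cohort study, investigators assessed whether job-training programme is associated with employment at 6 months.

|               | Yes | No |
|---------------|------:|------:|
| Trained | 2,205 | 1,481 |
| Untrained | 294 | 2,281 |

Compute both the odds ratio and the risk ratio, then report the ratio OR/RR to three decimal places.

Cells: a = 2205, b = 1481, c = 294, d = 2281.
OR = (2205·2281)/(1481·294) = 5029605/435414 = 11.55132
Risk in exposed = 2205/3686 = 0.59821; risk in unexposed = 294/2575 = 0.11417; RR = 5.23942
OR/RR = 11.55132 / 5.23942 = 2.20469
The outcome is not rare, so the OR lies further from 1 than the RR.

2.205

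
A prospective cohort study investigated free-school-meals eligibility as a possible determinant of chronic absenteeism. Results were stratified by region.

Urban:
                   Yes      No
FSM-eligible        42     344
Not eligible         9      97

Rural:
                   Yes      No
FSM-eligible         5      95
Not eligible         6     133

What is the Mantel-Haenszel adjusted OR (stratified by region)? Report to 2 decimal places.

1.27

OR_MH = Σ(aᵢdᵢ/nᵢ) / Σ(bᵢcᵢ/nᵢ), where nᵢ is the stratum total.
Stratum 1 (Urban): n = 492; a·d/n = 42·97/492 = 8.2805; b·c/n = 344·9/492 = 6.2927
Stratum 2 (Rural): n = 239; a·d/n = 5·133/239 = 2.7824; b·c/n = 95·6/239 = 2.3849
OR_MH = (8.2805 + 2.7824) / (6.2927 + 2.3849) = 11.0629 / 8.6776 = 1.27488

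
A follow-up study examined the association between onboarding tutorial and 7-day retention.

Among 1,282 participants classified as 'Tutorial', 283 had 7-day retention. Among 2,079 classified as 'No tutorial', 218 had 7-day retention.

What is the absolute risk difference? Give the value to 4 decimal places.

From the description: a = 283, b = 999, c = 218, d = 1861.
Risk in exposed = 283/1282 = 0.220749; risk in unexposed = 218/2079 = 0.104858.
Risk difference = 0.220749 − 0.104858 = 0.115891

0.1159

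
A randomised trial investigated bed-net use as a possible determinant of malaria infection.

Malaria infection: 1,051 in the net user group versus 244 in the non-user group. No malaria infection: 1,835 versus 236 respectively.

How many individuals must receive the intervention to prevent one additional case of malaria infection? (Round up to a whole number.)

7

Risk in treated group = 1051/2886 = 0.36417; risk in control = 244/480 = 0.50833.
Absolute risk reduction = 0.50833 − 0.36417 = 0.14416
NNT = 1 / ARR = 1 / 0.14416 = 6.937 → round up → 7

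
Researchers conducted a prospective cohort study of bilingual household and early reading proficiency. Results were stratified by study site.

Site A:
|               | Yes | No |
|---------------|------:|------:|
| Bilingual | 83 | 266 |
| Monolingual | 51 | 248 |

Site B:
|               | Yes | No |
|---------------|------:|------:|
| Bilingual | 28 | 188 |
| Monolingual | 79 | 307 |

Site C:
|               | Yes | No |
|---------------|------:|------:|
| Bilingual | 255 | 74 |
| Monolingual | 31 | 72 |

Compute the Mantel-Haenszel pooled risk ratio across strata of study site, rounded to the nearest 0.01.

1.47

RR_MH = Σ(aᵢ·n₀ᵢ/nᵢ) / Σ(cᵢ·n₁ᵢ/nᵢ), with n₁ᵢ = aᵢ+bᵢ (exposed), n₀ᵢ = cᵢ+dᵢ (unexposed), nᵢ = n₁ᵢ+n₀ᵢ.
Stratum 1 (Site A): n₁ = 349, n₀ = 299, n = 648; a·n₀/n = 83·299/648 = 38.2978; c·n₁/n = 51·349/648 = 27.4676
Stratum 2 (Site B): n₁ = 216, n₀ = 386, n = 602; a·n₀/n = 28·386/602 = 17.9535; c·n₁/n = 79·216/602 = 28.3455
Stratum 3 (Site C): n₁ = 329, n₀ = 103, n = 432; a·n₀/n = 255·103/432 = 60.7986; c·n₁/n = 31·329/432 = 23.6088
RR_MH = (38.2978 + 17.9535 + 60.7986) / (27.4676 + 28.3455 + 23.6088) = 117.0499 / 79.4219 = 1.47377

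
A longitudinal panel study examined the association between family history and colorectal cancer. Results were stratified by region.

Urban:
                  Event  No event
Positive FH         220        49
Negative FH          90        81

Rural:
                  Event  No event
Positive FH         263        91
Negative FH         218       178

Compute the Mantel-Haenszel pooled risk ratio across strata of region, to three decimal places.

RR_MH = Σ(aᵢ·n₀ᵢ/nᵢ) / Σ(cᵢ·n₁ᵢ/nᵢ), with n₁ᵢ = aᵢ+bᵢ (exposed), n₀ᵢ = cᵢ+dᵢ (unexposed), nᵢ = n₁ᵢ+n₀ᵢ.
Stratum 1 (Urban): n₁ = 269, n₀ = 171, n = 440; a·n₀/n = 220·171/440 = 85.5000; c·n₁/n = 90·269/440 = 55.0227
Stratum 2 (Rural): n₁ = 354, n₀ = 396, n = 750; a·n₀/n = 263·396/750 = 138.8640; c·n₁/n = 218·354/750 = 102.8960
RR_MH = (85.5000 + 138.8640) / (55.0227 + 102.8960) = 224.3640 / 157.9187 = 1.42076

1.421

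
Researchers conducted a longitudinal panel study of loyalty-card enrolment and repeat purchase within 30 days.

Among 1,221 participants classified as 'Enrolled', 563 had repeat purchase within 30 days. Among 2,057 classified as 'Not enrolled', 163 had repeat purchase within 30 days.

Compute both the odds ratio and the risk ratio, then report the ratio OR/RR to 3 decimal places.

1.709

From the description: a = 563, b = 658, c = 163, d = 1894.
OR = (563·1894)/(658·163) = 1066322/107254 = 9.94203
Risk in exposed = 563/1221 = 0.46110; risk in unexposed = 163/2057 = 0.07924; RR = 5.81888
OR/RR = 9.94203 / 5.81888 = 1.70858
The outcome is not rare, so the OR lies further from 1 than the RR.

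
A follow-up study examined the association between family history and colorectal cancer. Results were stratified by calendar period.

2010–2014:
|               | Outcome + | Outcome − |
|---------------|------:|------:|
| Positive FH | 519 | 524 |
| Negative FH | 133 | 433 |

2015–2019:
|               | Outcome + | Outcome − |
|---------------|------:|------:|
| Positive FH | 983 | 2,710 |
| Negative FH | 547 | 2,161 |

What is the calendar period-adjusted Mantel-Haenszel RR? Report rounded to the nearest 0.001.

1.489

RR_MH = Σ(aᵢ·n₀ᵢ/nᵢ) / Σ(cᵢ·n₁ᵢ/nᵢ), with n₁ᵢ = aᵢ+bᵢ (exposed), n₀ᵢ = cᵢ+dᵢ (unexposed), nᵢ = n₁ᵢ+n₀ᵢ.
Stratum 1 (2010–2014): n₁ = 1043, n₀ = 566, n = 1609; a·n₀/n = 519·566/1609 = 182.5693; c·n₁/n = 133·1043/1609 = 86.2144
Stratum 2 (2015–2019): n₁ = 3693, n₀ = 2708, n = 6401; a·n₀/n = 983·2708/6401 = 415.8669; c·n₁/n = 547·3693/6401 = 315.5868
RR_MH = (182.5693 + 415.8669) / (86.2144 + 315.5868) = 598.4362 / 401.8012 = 1.48938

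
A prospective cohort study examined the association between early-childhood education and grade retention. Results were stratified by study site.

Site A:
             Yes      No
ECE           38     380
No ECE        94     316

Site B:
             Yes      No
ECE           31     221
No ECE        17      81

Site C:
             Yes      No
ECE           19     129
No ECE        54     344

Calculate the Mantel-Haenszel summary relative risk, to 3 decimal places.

RR_MH = Σ(aᵢ·n₀ᵢ/nᵢ) / Σ(cᵢ·n₁ᵢ/nᵢ), with n₁ᵢ = aᵢ+bᵢ (exposed), n₀ᵢ = cᵢ+dᵢ (unexposed), nᵢ = n₁ᵢ+n₀ᵢ.
Stratum 1 (Site A): n₁ = 418, n₀ = 410, n = 828; a·n₀/n = 38·410/828 = 18.8164; c·n₁/n = 94·418/828 = 47.4541
Stratum 2 (Site B): n₁ = 252, n₀ = 98, n = 350; a·n₀/n = 31·98/350 = 8.6800; c·n₁/n = 17·252/350 = 12.2400
Stratum 3 (Site C): n₁ = 148, n₀ = 398, n = 546; a·n₀/n = 19·398/546 = 13.8498; c·n₁/n = 54·148/546 = 14.6374
RR_MH = (18.8164 + 8.6800 + 13.8498) / (47.4541 + 12.2400 + 14.6374) = 41.3462 / 74.3315 = 0.55624

0.556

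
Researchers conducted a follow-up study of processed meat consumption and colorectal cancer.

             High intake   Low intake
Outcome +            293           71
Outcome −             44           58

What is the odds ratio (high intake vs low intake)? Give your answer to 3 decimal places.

Reading the table with exposure as columns: a = 293 (High intake, case), b = 44 (High intake, non-case), c = 71 (Low intake, case), d = 58.
OR = (a·d)/(b·c) = (293 × 58) / (44 × 71) = 16994 / 3124 = 5.43982
The odds of colorectal cancer are about 5.44 times as high in the high intake group.

5.440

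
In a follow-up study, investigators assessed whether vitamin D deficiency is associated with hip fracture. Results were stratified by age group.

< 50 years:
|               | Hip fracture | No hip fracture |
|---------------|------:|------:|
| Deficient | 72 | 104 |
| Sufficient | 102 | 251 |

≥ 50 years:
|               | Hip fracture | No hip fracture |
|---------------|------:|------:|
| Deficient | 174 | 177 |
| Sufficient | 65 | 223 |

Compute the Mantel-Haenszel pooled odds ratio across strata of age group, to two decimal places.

OR_MH = Σ(aᵢdᵢ/nᵢ) / Σ(bᵢcᵢ/nᵢ), where nᵢ is the stratum total.
Stratum 1 (< 50 years): n = 529; a·d/n = 72·251/529 = 34.1626; b·c/n = 104·102/529 = 20.0529
Stratum 2 (≥ 50 years): n = 639; a·d/n = 174·223/639 = 60.7230; b·c/n = 177·65/639 = 18.0047
OR_MH = (34.1626 + 60.7230) / (20.0529 + 18.0047) = 94.8856 / 38.0576 = 2.49321

2.49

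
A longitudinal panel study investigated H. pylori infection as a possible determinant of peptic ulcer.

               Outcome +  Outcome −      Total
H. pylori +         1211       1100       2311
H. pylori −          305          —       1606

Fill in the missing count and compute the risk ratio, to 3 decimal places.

2.759

The missing cell is in the unexposed row: 1606 − 305 = 1301.
So a = 1211, b = 1100, c = 305, d = 1301.
RR = [a/(a+b)] / [c/(c+d)] = (1211/2311) / (305/1606) = 0.52402/0.18991 = 2.75924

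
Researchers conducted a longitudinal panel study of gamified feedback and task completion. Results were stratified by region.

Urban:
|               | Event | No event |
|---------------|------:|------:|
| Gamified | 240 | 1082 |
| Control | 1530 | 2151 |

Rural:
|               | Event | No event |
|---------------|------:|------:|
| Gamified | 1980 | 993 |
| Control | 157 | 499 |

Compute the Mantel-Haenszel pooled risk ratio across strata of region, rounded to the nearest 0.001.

1.003

RR_MH = Σ(aᵢ·n₀ᵢ/nᵢ) / Σ(cᵢ·n₁ᵢ/nᵢ), with n₁ᵢ = aᵢ+bᵢ (exposed), n₀ᵢ = cᵢ+dᵢ (unexposed), nᵢ = n₁ᵢ+n₀ᵢ.
Stratum 1 (Urban): n₁ = 1322, n₀ = 3681, n = 5003; a·n₀/n = 240·3681/5003 = 176.5821; c·n₁/n = 1530·1322/5003 = 404.2894
Stratum 2 (Rural): n₁ = 2973, n₀ = 656, n = 3629; a·n₀/n = 1980·656/3629 = 357.9168; c·n₁/n = 157·2973/3629 = 128.6197
RR_MH = (176.5821 + 357.9168) / (404.2894 + 128.6197) = 534.4988 / 532.9092 = 1.00298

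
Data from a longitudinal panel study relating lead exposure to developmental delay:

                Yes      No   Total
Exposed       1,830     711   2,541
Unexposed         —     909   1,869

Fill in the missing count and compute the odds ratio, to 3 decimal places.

2.437

The missing cell is in the unexposed row: 1869 − 909 = 960.
So a = 1830, b = 711, c = 960, d = 909.
OR = (a·d)/(b·c) = (1830 × 909) / (711 × 960) = 1663470 / 682560 = 2.43710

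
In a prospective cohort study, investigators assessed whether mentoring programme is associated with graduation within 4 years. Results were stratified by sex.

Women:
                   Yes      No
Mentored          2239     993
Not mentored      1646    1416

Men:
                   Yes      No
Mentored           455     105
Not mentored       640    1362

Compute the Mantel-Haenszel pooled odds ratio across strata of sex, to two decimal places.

2.61

OR_MH = Σ(aᵢdᵢ/nᵢ) / Σ(bᵢcᵢ/nᵢ), where nᵢ is the stratum total.
Stratum 1 (Women): n = 6294; a·d/n = 2239·1416/6294 = 503.7216; b·c/n = 993·1646/6294 = 259.6883
Stratum 2 (Men): n = 2562; a·d/n = 455·1362/2562 = 241.8852; b·c/n = 105·640/2562 = 26.2295
OR_MH = (503.7216 + 241.8852) / (259.6883 + 26.2295) = 745.6069 / 285.9178 = 2.60777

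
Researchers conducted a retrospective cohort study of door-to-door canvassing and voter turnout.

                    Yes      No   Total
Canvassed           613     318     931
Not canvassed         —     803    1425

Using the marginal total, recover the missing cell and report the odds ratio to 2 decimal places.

2.49

The missing cell is in the unexposed row: 1425 − 803 = 622.
So a = 613, b = 318, c = 622, d = 803.
OR = (a·d)/(b·c) = (613 × 803) / (318 × 622) = 492239 / 197796 = 2.48862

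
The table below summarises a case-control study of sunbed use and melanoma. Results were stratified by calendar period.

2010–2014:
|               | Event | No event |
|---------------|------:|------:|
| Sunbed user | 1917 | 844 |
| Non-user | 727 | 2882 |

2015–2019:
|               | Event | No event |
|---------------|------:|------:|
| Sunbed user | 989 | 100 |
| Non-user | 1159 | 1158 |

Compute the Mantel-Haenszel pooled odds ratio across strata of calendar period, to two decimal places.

OR_MH = Σ(aᵢdᵢ/nᵢ) / Σ(bᵢcᵢ/nᵢ), where nᵢ is the stratum total.
Stratum 1 (2010–2014): n = 6370; a·d/n = 1917·2882/6370 = 867.3146; b·c/n = 844·727/6370 = 96.3246
Stratum 2 (2015–2019): n = 3406; a·d/n = 989·1158/3406 = 336.2484; b·c/n = 100·1159/3406 = 34.0282
OR_MH = (867.3146 + 336.2484) / (96.3246 + 34.0282) = 1203.5630 / 130.3528 = 9.23312

9.23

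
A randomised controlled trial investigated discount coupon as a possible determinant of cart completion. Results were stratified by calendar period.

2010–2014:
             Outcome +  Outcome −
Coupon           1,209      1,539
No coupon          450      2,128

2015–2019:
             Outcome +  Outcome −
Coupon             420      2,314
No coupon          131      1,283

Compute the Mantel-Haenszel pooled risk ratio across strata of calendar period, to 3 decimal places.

2.287

RR_MH = Σ(aᵢ·n₀ᵢ/nᵢ) / Σ(cᵢ·n₁ᵢ/nᵢ), with n₁ᵢ = aᵢ+bᵢ (exposed), n₀ᵢ = cᵢ+dᵢ (unexposed), nᵢ = n₁ᵢ+n₀ᵢ.
Stratum 1 (2010–2014): n₁ = 2748, n₀ = 2578, n = 5326; a·n₀/n = 1209·2578/5326 = 585.2050; c·n₁/n = 450·2748/5326 = 232.1817
Stratum 2 (2015–2019): n₁ = 2734, n₀ = 1414, n = 4148; a·n₀/n = 420·1414/4148 = 143.1726; c·n₁/n = 131·2734/4148 = 86.3438
RR_MH = (585.2050 + 143.1726) / (232.1817 + 86.3438) = 728.3776 / 318.5255 = 2.28672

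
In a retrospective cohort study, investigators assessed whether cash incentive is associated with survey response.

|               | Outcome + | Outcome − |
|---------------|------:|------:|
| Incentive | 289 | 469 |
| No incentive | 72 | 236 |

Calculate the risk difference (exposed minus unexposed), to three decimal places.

Cells: a = 289, b = 469, c = 72, d = 236.
Risk in exposed = 289/758 = 0.381266; risk in unexposed = 72/308 = 0.233766.
Risk difference = 0.381266 − 0.233766 = 0.147500

0.148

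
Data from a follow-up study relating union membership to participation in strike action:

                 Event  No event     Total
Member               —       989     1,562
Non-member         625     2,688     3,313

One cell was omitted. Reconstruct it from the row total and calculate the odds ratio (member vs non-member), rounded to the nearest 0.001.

2.492

The missing cell is in the exposed row: 1562 − 989 = 573.
So a = 573, b = 989, c = 625, d = 2688.
OR = (a·d)/(b·c) = (573 × 2688) / (989 × 625) = 1540224 / 618125 = 2.49177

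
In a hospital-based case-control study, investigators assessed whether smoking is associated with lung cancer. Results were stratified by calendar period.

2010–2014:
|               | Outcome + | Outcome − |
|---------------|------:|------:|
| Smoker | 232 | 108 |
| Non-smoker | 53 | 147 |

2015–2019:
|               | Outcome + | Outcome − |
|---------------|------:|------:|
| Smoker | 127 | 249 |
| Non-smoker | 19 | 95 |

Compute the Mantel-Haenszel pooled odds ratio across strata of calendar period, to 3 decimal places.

4.334

OR_MH = Σ(aᵢdᵢ/nᵢ) / Σ(bᵢcᵢ/nᵢ), where nᵢ is the stratum total.
Stratum 1 (2010–2014): n = 540; a·d/n = 232·147/540 = 63.1556; b·c/n = 108·53/540 = 10.6000
Stratum 2 (2015–2019): n = 490; a·d/n = 127·95/490 = 24.6224; b·c/n = 249·19/490 = 9.6551
OR_MH = (63.1556 + 24.6224) / (10.6000 + 9.6551) = 87.7780 / 20.2551 = 4.33362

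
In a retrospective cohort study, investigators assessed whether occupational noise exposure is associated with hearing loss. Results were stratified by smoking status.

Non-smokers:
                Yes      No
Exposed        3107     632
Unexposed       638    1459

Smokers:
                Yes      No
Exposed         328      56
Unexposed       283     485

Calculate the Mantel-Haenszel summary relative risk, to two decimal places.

2.65

RR_MH = Σ(aᵢ·n₀ᵢ/nᵢ) / Σ(cᵢ·n₁ᵢ/nᵢ), with n₁ᵢ = aᵢ+bᵢ (exposed), n₀ᵢ = cᵢ+dᵢ (unexposed), nᵢ = n₁ᵢ+n₀ᵢ.
Stratum 1 (Non-smokers): n₁ = 3739, n₀ = 2097, n = 5836; a·n₀/n = 3107·2097/5836 = 1116.4118; c·n₁/n = 638·3739/5836 = 408.7529
Stratum 2 (Smokers): n₁ = 384, n₀ = 768, n = 1152; a·n₀/n = 328·768/1152 = 218.6667; c·n₁/n = 283·384/1152 = 94.3333
RR_MH = (1116.4118 + 218.6667) / (408.7529 + 94.3333) = 1335.0784 / 503.0862 = 2.65378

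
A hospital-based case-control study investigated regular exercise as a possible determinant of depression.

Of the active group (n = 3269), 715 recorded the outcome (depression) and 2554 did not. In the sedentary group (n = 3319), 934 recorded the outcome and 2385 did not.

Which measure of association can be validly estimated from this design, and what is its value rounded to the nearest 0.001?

From the description: a = 715, b = 2554, c = 934, d = 2385.
This is a hospital-based case-control study: participants were sampled on outcome status, so risks in the source population cannot be estimated directly — relative risk is not valid here. The odds ratio is the appropriate measure.
OR = (a·d)/(b·c) = (715 × 2385) / (2554 × 934) = 1705275 / 2385436 = 0.71487

0.715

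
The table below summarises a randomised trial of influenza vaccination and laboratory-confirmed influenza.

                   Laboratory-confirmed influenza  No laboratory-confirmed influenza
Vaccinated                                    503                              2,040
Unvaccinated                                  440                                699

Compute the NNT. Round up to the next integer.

Risk in treated group = 503/2543 = 0.19780; risk in control = 440/1139 = 0.38630.
Absolute risk reduction = 0.38630 − 0.19780 = 0.18851
NNT = 1 / ARR = 1 / 0.18851 = 5.305 → round up → 6

6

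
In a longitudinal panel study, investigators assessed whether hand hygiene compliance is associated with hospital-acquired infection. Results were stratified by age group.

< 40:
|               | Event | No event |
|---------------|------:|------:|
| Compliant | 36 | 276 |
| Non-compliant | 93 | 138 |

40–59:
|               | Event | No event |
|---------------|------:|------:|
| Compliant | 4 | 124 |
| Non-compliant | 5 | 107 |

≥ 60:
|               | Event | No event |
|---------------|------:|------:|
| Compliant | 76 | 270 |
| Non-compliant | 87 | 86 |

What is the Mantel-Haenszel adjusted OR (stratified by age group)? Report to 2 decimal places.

OR_MH = Σ(aᵢdᵢ/nᵢ) / Σ(bᵢcᵢ/nᵢ), where nᵢ is the stratum total.
Stratum 1 (< 40): n = 543; a·d/n = 36·138/543 = 9.1492; b·c/n = 276·93/543 = 47.2707
Stratum 2 (40–59): n = 240; a·d/n = 4·107/240 = 1.7833; b·c/n = 124·5/240 = 2.5833
Stratum 3 (≥ 60): n = 519; a·d/n = 76·86/519 = 12.5934; b·c/n = 270·87/519 = 45.2601
OR_MH = (9.1492 + 1.7833 + 12.5934) / (47.2707 + 2.5833 + 45.2601) = 23.5260 / 95.1142 = 0.24734

0.25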